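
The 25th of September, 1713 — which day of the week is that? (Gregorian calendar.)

Monday

Doomsday rule: the anchor day for the 1700s is Sunday. For year 13: 13÷12 = 1 r 1, and 1÷4 = 0, so 1+1+0 = 2.
Sunday + 2 ≡ Tuesday — that's 1713's doomsday.
In September the doomsday date is Sep 5.
Sep 25 is 20 days after Sep 5; 20 mod 7 = 6, so Tuesday + 6 = Monday.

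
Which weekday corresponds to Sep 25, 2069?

Wednesday

Doomsday rule: the anchor day for the 2000s is Tuesday. For year 69: 69÷12 = 5 r 9, and 9÷4 = 2, so 5+9+2 = 16.
Tuesday + 16 ≡ Thursday — that's 2069's doomsday.
In September the doomsday date is Sep 5.
Sep 25 is 20 days after Sep 5; 20 mod 7 = 6, so Thursday + 6 = Wednesday.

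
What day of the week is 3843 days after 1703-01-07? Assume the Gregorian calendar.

First find the weekday of Jan 7, 1703. Doomsday rule: the anchor day for the 1700s is Sunday. For year 03: 3÷12 = 0 r 3, and 3÷4 = 0, so 0+3+0 = 3.
Sunday + 3 ≡ Wednesday — that's 1703's doomsday.
In January the doomsday date is Jan 3 (1703 is not a leap year).
Jan 7 is 4 days after Jan 3; 4 mod 7 = 4, so Wednesday + 4 = Sunday.
3843 mod 7 = 0, so 3843 days after a Sunday is Sunday + 0 = Sunday.

Sunday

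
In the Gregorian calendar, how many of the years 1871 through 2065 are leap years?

Multiples of 4 in [1871,2065]: 49.
Of those, multiples of 100: 2 (not leap unless ÷400).
Multiples of 400: 1.
Leap years = 49 − 2 + 1 = 48.

48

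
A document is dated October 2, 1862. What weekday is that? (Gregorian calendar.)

Thursday

Doomsday rule: the anchor day for the 1800s is Friday. For year 62: 62÷12 = 5 r 2, and 2÷4 = 0, so 5+2+0 = 7.
Friday + 7 ≡ Friday — that's 1862's doomsday.
In October the doomsday date is Oct 10.
Oct 2 is 8 days before Oct 10; 8 mod 7 = 1, so Friday − 1 = Thursday.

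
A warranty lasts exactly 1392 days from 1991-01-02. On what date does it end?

October 25, 1994

+365 (one year) → Jan 2, 1992 (1027 left).
+366 (one year; includes Feb 29, 1992) → Jan 2, 1993 (661 left).
+365 (one year) → Jan 2, 1994 (296 left).
Jan has 31 days: +30 → Feb 1, 1994 (266 left).
Feb has 28 days: +28 → Mar 1, 1994 (238 left).
Mar has 31 days: +31 → Apr 1, 1994 (207 left).
Apr has 30 days: +30 → May 1, 1994 (177 left).
May has 31 days: +31 → Jun 1, 1994 (146 left).
Jun has 30 days: +30 → Jul 1, 1994 (116 left).
Jul has 31 days: +31 → Aug 1, 1994 (85 left).
Aug has 31 days: +31 → Sep 1, 1994 (54 left).
Sep has 30 days: +30 → Oct 1, 1994 (24 left).
+24 → Oct 25, 1994.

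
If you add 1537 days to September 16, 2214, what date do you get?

December 1, 2218

+365 (one year) → Sep 16, 2215 (1172 left).
+366 (one year; includes Feb 29, 2216) → Sep 16, 2216 (806 left).
+365 (one year) → Sep 16, 2217 (441 left).
+365 (one year) → Sep 16, 2218 (76 left).
Sep has 30 days: +15 → Oct 1, 2218 (61 left).
Oct has 31 days: +31 → Nov 1, 2218 (30 left).
Nov has 30 days: +30 → Dec 1, 2218 (0 left).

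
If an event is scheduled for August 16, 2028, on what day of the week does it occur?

January 1, 2028 is a Saturday.
Jan 1, 2028 → Feb 1, 2028: 31 days (January has 31).
Feb 1, 2028 → Mar 1, 2028: 29 days (February has 29).
Mar 1, 2028 → Apr 1, 2028: 31 days (March has 31).
Apr 1, 2028 → May 1, 2028: 30 days (April has 30).
May 1, 2028 → Jun 1, 2028: 31 days (May has 31).
Jun 1, 2028 → Jul 1, 2028: 30 days (June has 30).
Jul 1, 2028 → Aug 1, 2028: 31 days (July has 31).
Aug 1, 2028 → Aug 16, 2028: 15 days.
Total: 228 days.
228 mod 7 = 4, so Saturday + 4 = Wednesday.

Wednesday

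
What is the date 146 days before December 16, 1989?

−16 → Nov 30, 1989 (end of Nov, 30 days; 130 left).
−30 → Oct 31, 1989 (end of Oct, 31 days; 100 left).
−31 → Sep 30, 1989 (end of Sep, 30 days; 69 left).
−30 → Aug 31, 1989 (end of Aug, 31 days; 39 left).
−31 → Jul 31, 1989 (end of Jul, 31 days; 8 left).
−8 → Jul 23, 1989.

July 23, 1989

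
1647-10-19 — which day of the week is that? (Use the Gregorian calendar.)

Doomsday rule: the anchor day for the 1600s is Tuesday. For year 47: 47÷12 = 3 r 11, and 11÷4 = 2, so 3+11+2 = 16.
Tuesday + 16 ≡ Thursday — that's 1647's doomsday.
In October the doomsday date is Oct 10.
Oct 19 is 9 days after Oct 10; 9 mod 7 = 2, so Thursday + 2 = Saturday.

Saturday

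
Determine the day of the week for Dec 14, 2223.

Sunday

Doomsday rule: the anchor day for the 2200s is Friday. For year 23: 23÷12 = 1 r 11, and 11÷4 = 2, so 1+11+2 = 14.
Friday + 14 ≡ Friday — that's 2223's doomsday.
In December the doomsday date is Dec 12.
Dec 14 is 2 days after Dec 12; 2 mod 7 = 2, so Friday + 2 = Sunday.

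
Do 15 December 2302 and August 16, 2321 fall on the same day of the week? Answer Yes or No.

From Dec 15, 2302 to Aug 16, 2321 is 6819 days.
6819 mod 7 = 1, so they are different weekdays.
(Dec 15, 2302 is a Monday; Aug 16, 2321 is a Tuesday.)

No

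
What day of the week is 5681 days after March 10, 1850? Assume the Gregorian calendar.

Thursday

First find the weekday of Mar 10, 1850. Doomsday rule: the anchor day for the 1800s is Friday. For year 50: 50÷12 = 4 r 2, and 2÷4 = 0, so 4+2+0 = 6.
Friday + 6 ≡ Thursday — that's 1850's doomsday.
In March the doomsday date is Mar 14.
Mar 10 is 4 days before Mar 14; 4 mod 7 = 4, so Thursday − 4 = Sunday.
5681 mod 7 = 4, so 5681 days after a Sunday is Sunday + 4 = Thursday.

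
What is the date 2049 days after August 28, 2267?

+366 (one year; includes Feb 29, 2268) → Aug 28, 2268 (1683 left).
+365 (one year) → Aug 28, 2269 (1318 left).
+365 (one year) → Aug 28, 2270 (953 left).
+365 (one year) → Aug 28, 2271 (588 left).
+366 (one year; includes Feb 29, 2272) → Aug 28, 2272 (222 left).
Aug has 31 days: +4 → Sep 1, 2272 (218 left).
Sep has 30 days: +30 → Oct 1, 2272 (188 left).
Oct has 31 days: +31 → Nov 1, 2272 (157 left).
Nov has 30 days: +30 → Dec 1, 2272 (127 left).
Dec has 31 days: +31 → Jan 1, 2273 (96 left).
Jan has 31 days: +31 → Feb 1, 2273 (65 left).
Feb has 28 days: +28 → Mar 1, 2273 (37 left).
Mar has 31 days: +31 → Apr 1, 2273 (6 left).
+6 → Apr 7, 2273.

April 7, 2273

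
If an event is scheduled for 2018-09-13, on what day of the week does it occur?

Thursday

Doomsday rule: the anchor day for the 2000s is Tuesday. For year 18: 18÷12 = 1 r 6, and 6÷4 = 1, so 1+6+1 = 8.
Tuesday + 8 ≡ Wednesday — that's 2018's doomsday.
In September the doomsday date is Sep 5.
Sep 13 is 8 days after Sep 5; 8 mod 7 = 1, so Wednesday + 1 = Thursday.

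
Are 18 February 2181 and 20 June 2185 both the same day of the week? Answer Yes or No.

No

From Feb 18, 2181 to Jun 20, 2185 is 1583 days.
1583 mod 7 = 1, so they are different weekdays.
(Feb 18, 2181 is a Sunday; Jun 20, 2185 is a Monday.)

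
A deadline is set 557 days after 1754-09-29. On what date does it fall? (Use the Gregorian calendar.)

April 8, 1756

+365 (one year) → Sep 29, 1755 (192 left).
Sep has 30 days: +2 → Oct 1, 1755 (190 left).
Oct has 31 days: +31 → Nov 1, 1755 (159 left).
Nov has 30 days: +30 → Dec 1, 1755 (129 left).
Dec has 31 days: +31 → Jan 1, 1756 (98 left).
Jan has 31 days: +31 → Feb 1, 1756 (67 left).
Feb has 29 days: +29 → Mar 1, 1756 (38 left).
Mar has 31 days: +31 → Apr 1, 1756 (7 left).
+7 → Apr 8, 1756.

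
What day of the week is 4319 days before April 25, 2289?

Apr 25, 2289 is a Thursday.
4319 mod 7 = 0, so 4319 days before a Thursday is Thursday − 0 = Thursday.

Thursday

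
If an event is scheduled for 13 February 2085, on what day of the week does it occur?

Tuesday

Doomsday rule: the anchor day for the 2000s is Tuesday. For year 85: 85÷12 = 7 r 1, and 1÷4 = 0, so 7+1+0 = 8.
Tuesday + 8 ≡ Wednesday — that's 2085's doomsday.
In February the doomsday date is Feb 28 (2085 is not a leap year).
Feb 13 is 15 days before Feb 28; 15 mod 7 = 1, so Wednesday − 1 = Tuesday.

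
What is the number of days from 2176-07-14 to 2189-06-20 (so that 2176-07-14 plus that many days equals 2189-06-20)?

Jul 14, 2176 → Jul 14, 2177: 365 days.
Jul 14, 2177 → Jul 14, 2178: 365 days.
Jul 14, 2178 → Jul 14, 2179: 365 days.
Jul 14, 2179 → Jul 14, 2180: 366 days (Feb 29, 2180 is in that span).
Jul 14, 2180 → Jul 14, 2181: 365 days.
Jul 14, 2181 → Jul 14, 2182: 365 days.
Jul 14, 2182 → Jul 14, 2183: 365 days.
Jul 14, 2183 → Jul 14, 2184: 366 days (Feb 29, 2184 is in that span).
Jul 14, 2184 → Jul 14, 2185: 365 days.
Jul 14, 2185 → Jul 14, 2186: 365 days.
Jul 14, 2186 → Jul 14, 2187: 365 days.
Jul 14, 2187 → Jul 14, 2188: 366 days (Feb 29, 2188 is in that span).
Jul 14, 2188 → Aug 14, 2188: 31 days (July has 31).
Aug 14, 2188 → Sep 14, 2188: 31 days (August has 31).
Sep 14, 2188 → Oct 14, 2188: 30 days (September has 30).
Oct 14, 2188 → Nov 14, 2188: 31 days (October has 31).
Nov 14, 2188 → Dec 14, 2188: 30 days (November has 30).
Dec 14, 2188 → Jan 14, 2189: 31 days (December has 31).
Jan 14, 2189 → Feb 14, 2189: 31 days (January has 31).
Feb 14, 2189 → Mar 14, 2189: 28 days (February has 28).
Mar 14, 2189 → Apr 14, 2189: 31 days (March has 31).
Apr 14, 2189 → May 14, 2189: 30 days (April has 30).
May 14, 2189 → Jun 14, 2189: 31 days (May has 31).
Jun 14, 2189 → Jun 20, 2189: 6 days.
Total: 4724 days.

4724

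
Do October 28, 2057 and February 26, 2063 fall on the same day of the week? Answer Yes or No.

No

From Oct 28, 2057 to Feb 26, 2063 is 1947 days.
1947 mod 7 = 1, so they are different weekdays.
(Oct 28, 2057 is a Sunday; Feb 26, 2063 is a Monday.)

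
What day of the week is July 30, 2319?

Wednesday

Doomsday rule: the anchor day for the 2300s is Wednesday. For year 19: 19÷12 = 1 r 7, and 7÷4 = 1, so 1+7+1 = 9.
Wednesday + 9 ≡ Friday — that's 2319's doomsday.
In July the doomsday date is Jul 11.
Jul 30 is 19 days after Jul 11; 19 mod 7 = 5, so Friday + 5 = Wednesday.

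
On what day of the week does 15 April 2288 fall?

Doomsday rule: the anchor day for the 2200s is Friday. For year 88: 88÷12 = 7 r 4, and 4÷4 = 1, so 7+4+1 = 12.
Friday + 12 ≡ Wednesday — that's 2288's doomsday.
In April the doomsday date is Apr 4.
Apr 15 is 11 days after Apr 4; 11 mod 7 = 4, so Wednesday + 4 = Sunday.

Sunday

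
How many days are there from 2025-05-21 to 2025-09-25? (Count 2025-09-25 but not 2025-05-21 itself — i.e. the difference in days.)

127

May 21, 2025 → Jun 21, 2025: 31 days (May has 31).
Jun 21, 2025 → Jul 21, 2025: 30 days (June has 30).
Jul 21, 2025 → Aug 21, 2025: 31 days (July has 31).
Aug 21, 2025 → Sep 21, 2025: 31 days (August has 31).
Sep 21, 2025 → Sep 25, 2025: 4 days.
Total: 127 days.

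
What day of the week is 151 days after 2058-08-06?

First find the weekday of Aug 6, 2058. Doomsday rule: the anchor day for the 2000s is Tuesday. For year 58: 58÷12 = 4 r 10, and 10÷4 = 2, so 4+10+2 = 16.
Tuesday + 16 ≡ Thursday — that's 2058's doomsday.
In August the doomsday date is Aug 8.
Aug 6 is 2 days before Aug 8; 2 mod 7 = 2, so Thursday − 2 = Tuesday.
151 mod 7 = 4, so 151 days after a Tuesday is Tuesday + 4 = Saturday.

Saturday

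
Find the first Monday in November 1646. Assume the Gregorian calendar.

November 1, 1646 is a Thursday.
The first Monday is therefore November 5 (4 days later).

November 5, 1646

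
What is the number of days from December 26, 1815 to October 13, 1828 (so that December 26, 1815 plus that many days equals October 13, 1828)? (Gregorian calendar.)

4675

Dec 26, 1815 → Dec 26, 1816: 366 days (Feb 29, 1816 is in that span).
Dec 26, 1816 → Dec 26, 1817: 365 days.
Dec 26, 1817 → Dec 26, 1818: 365 days.
Dec 26, 1818 → Dec 26, 1819: 365 days.
Dec 26, 1819 → Dec 26, 1820: 366 days (Feb 29, 1820 is in that span).
Dec 26, 1820 → Dec 26, 1821: 365 days.
Dec 26, 1821 → Dec 26, 1822: 365 days.
Dec 26, 1822 → Dec 26, 1823: 365 days.
Dec 26, 1823 → Dec 26, 1824: 366 days (Feb 29, 1824 is in that span).
Dec 26, 1824 → Dec 26, 1825: 365 days.
Dec 26, 1825 → Dec 26, 1826: 365 days.
Dec 26, 1826 → Dec 26, 1827: 365 days.
Dec 26, 1827 → Jan 26, 1828: 31 days (December has 31).
Jan 26, 1828 → Feb 26, 1828: 31 days (January has 31).
Feb 26, 1828 → Mar 26, 1828: 29 days (February has 29).
Mar 26, 1828 → Apr 26, 1828: 31 days (March has 31).
Apr 26, 1828 → May 26, 1828: 30 days (April has 30).
May 26, 1828 → Jun 26, 1828: 31 days (May has 31).
Jun 26, 1828 → Jul 26, 1828: 30 days (June has 30).
Jul 26, 1828 → Aug 26, 1828: 31 days (July has 31).
Aug 26, 1828 → Sep 26, 1828: 31 days (August has 31).
Sep 26, 1828 → Oct 13, 1828: 17 days.
Total: 4675 days.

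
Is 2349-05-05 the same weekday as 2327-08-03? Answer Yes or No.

No

From Aug 3, 2327 to May 5, 2349 is 7946 days.
7946 mod 7 = 1, so they are different weekdays.
(Aug 3, 2327 is a Wednesday; May 5, 2349 is a Thursday.)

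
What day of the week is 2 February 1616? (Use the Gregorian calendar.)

Tuesday

Doomsday rule: the anchor day for the 1600s is Tuesday. For year 16: 16÷12 = 1 r 4, and 4÷4 = 1, so 1+4+1 = 6.
Tuesday + 6 ≡ Monday — that's 1616's doomsday.
In February the doomsday date is Feb 29 (1616 is a leap year (divisible by 4)).
Feb 2 is 27 days before Feb 29; 27 mod 7 = 6, so Monday − 6 = Tuesday.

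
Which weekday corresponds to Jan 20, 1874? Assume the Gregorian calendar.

Doomsday rule: the anchor day for the 1800s is Friday. For year 74: 74÷12 = 6 r 2, and 2÷4 = 0, so 6+2+0 = 8.
Friday + 8 ≡ Saturday — that's 1874's doomsday.
In January the doomsday date is Jan 3 (1874 is not a leap year).
Jan 20 is 17 days after Jan 3; 17 mod 7 = 3, so Saturday + 3 = Tuesday.

Tuesday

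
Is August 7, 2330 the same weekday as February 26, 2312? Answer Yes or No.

No

From Feb 26, 2312 to Aug 7, 2330 is 6737 days.
6737 mod 7 = 3, so they are different weekdays.
(Feb 26, 2312 is a Monday; Aug 7, 2330 is a Thursday.)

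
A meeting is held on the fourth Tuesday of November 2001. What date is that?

November 1, 2001 is a Thursday.
The first Tuesday is therefore November 6 (5 days later).
The fourth Tuesday is 6 + 3×7 = November 27.

November 27, 2001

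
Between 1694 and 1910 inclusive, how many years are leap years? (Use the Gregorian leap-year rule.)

51

Multiples of 4 in [1694,1910]: 54.
Of those, multiples of 100: 3 (not leap unless ÷400).
Multiples of 400: 0.
Leap years = 54 − 3 + 0 = 51.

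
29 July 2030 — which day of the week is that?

Monday

January 1, 2030 is a Tuesday.
Jan 1, 2030 → Feb 1, 2030: 31 days (January has 31).
Feb 1, 2030 → Mar 1, 2030: 28 days (February has 28).
Mar 1, 2030 → Apr 1, 2030: 31 days (March has 31).
Apr 1, 2030 → May 1, 2030: 30 days (April has 30).
May 1, 2030 → Jun 1, 2030: 31 days (May has 31).
Jun 1, 2030 → Jul 1, 2030: 30 days (June has 30).
Jul 1, 2030 → Jul 29, 2030: 28 days.
Total: 209 days.
209 mod 7 = 6, so Tuesday + 6 = Monday.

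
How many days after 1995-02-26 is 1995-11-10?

257

Feb 26, 1995 → Mar 26, 1995: 28 days (February has 28).
Mar 26, 1995 → Apr 26, 1995: 31 days (March has 31).
Apr 26, 1995 → May 26, 1995: 30 days (April has 30).
May 26, 1995 → Jun 26, 1995: 31 days (May has 31).
Jun 26, 1995 → Jul 26, 1995: 30 days (June has 30).
Jul 26, 1995 → Aug 26, 1995: 31 days (July has 31).
Aug 26, 1995 → Sep 26, 1995: 31 days (August has 31).
Sep 26, 1995 → Oct 26, 1995: 30 days (September has 30).
Oct 26, 1995 → Nov 10, 1995: 15 days.
Total: 257 days.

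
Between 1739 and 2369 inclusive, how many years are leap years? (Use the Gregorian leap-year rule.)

Multiples of 4 in [1739,2369]: 158.
Of those, multiples of 100: 6 (not leap unless ÷400).
Multiples of 400: 1.
Leap years = 158 − 6 + 1 = 153.

153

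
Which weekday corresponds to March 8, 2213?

Doomsday rule: the anchor day for the 2200s is Friday. For year 13: 13÷12 = 1 r 1, and 1÷4 = 0, so 1+1+0 = 2.
Friday + 2 ≡ Sunday — that's 2213's doomsday.
In March the doomsday date is Mar 14.
Mar 8 is 6 days before Mar 14; 6 mod 7 = 6, so Sunday − 6 = Monday.

Monday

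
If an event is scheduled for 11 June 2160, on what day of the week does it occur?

Wednesday

January 1, 2160 is a Tuesday.
Jan 1, 2160 → Feb 1, 2160: 31 days (January has 31).
Feb 1, 2160 → Mar 1, 2160: 29 days (February has 29).
Mar 1, 2160 → Apr 1, 2160: 31 days (March has 31).
Apr 1, 2160 → May 1, 2160: 30 days (April has 30).
May 1, 2160 → Jun 1, 2160: 31 days (May has 31).
Jun 1, 2160 → Jun 11, 2160: 10 days.
Total: 162 days.
162 mod 7 = 1, so Tuesday + 1 = Wednesday.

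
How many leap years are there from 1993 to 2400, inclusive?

Multiples of 4 in [1993,2400]: 102.
Of those, multiples of 100: 5 (not leap unless ÷400).
Multiples of 400: 2.
Leap years = 102 − 5 + 2 = 99.

99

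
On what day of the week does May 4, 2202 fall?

Doomsday rule: the anchor day for the 2200s is Friday. For year 02: 2÷12 = 0 r 2, and 2÷4 = 0, so 0+2+0 = 2.
Friday + 2 ≡ Sunday — that's 2202's doomsday.
In May the doomsday date is May 9.
May 4 is 5 days before May 9; 5 mod 7 = 5, so Sunday − 5 = Tuesday.

Tuesday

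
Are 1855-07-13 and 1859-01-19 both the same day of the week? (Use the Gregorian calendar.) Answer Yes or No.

From Jul 13, 1855 to Jan 19, 1859 is 1286 days.
1286 mod 7 = 5, so they are different weekdays.
(Jul 13, 1855 is a Friday; Jan 19, 1859 is a Wednesday.)

No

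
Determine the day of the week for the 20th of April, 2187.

Friday

Doomsday rule: the anchor day for the 2100s is Sunday. For year 87: 87÷12 = 7 r 3, and 3÷4 = 0, so 7+3+0 = 10.
Sunday + 10 ≡ Wednesday — that's 2187's doomsday.
In April the doomsday date is Apr 4.
Apr 20 is 16 days after Apr 4; 16 mod 7 = 2, so Wednesday + 2 = Friday.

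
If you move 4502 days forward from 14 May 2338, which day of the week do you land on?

Sunday

First find the weekday of May 14, 2338. Doomsday rule: the anchor day for the 2300s is Wednesday. For year 38: 38÷12 = 3 r 2, and 2÷4 = 0, so 3+2+0 = 5.
Wednesday + 5 ≡ Monday — that's 2338's doomsday.
In May the doomsday date is May 9.
May 14 is 5 days after May 9; 5 mod 7 = 5, so Monday + 5 = Saturday.
4502 mod 7 = 1, so 4502 days after a Saturday is Saturday + 1 = Sunday.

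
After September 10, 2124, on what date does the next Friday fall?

September 15, 2124

Sep 10, 2124 is a Sunday.
From Sunday to the next Friday is 5 days.
Sep 10, 2124 + 5 = Sep 15, 2124.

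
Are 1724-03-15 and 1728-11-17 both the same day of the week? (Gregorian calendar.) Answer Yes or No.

From Mar 15, 1724 to Nov 17, 1728 is 1708 days.
1708 mod 7 = 0, so they are the same weekday.
(Mar 15, 1724 is a Wednesday; Nov 17, 1728 is a Wednesday.)

Yes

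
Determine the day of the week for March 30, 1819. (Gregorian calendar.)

Tuesday

Doomsday rule: the anchor day for the 1800s is Friday. For year 19: 19÷12 = 1 r 7, and 7÷4 = 1, so 1+7+1 = 9.
Friday + 9 ≡ Sunday — that's 1819's doomsday.
In March the doomsday date is Mar 14.
Mar 30 is 16 days after Mar 14; 16 mod 7 = 2, so Sunday + 2 = Tuesday.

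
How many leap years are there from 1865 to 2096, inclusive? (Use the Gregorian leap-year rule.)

57

Multiples of 4 in [1865,2096]: 58.
Of those, multiples of 100: 2 (not leap unless ÷400).
Multiples of 400: 1.
Leap years = 58 − 2 + 1 = 57.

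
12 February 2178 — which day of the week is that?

Doomsday rule: the anchor day for the 2100s is Sunday. For year 78: 78÷12 = 6 r 6, and 6÷4 = 1, so 6+6+1 = 13.
Sunday + 13 ≡ Saturday — that's 2178's doomsday.
In February the doomsday date is Feb 28 (2178 is not a leap year).
Feb 12 is 16 days before Feb 28; 16 mod 7 = 2, so Saturday − 2 = Thursday.

Thursday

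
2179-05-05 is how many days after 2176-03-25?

1136

Mar 25, 2176 → Mar 25, 2177: 365 days.
Mar 25, 2177 → Mar 25, 2178: 365 days.
Mar 25, 2178 → Mar 25, 2179: 365 days.
Mar 25, 2179 → Apr 25, 2179: 31 days (March has 31).
Apr 25, 2179 → May 5, 2179: 10 days.
Total: 1136 days.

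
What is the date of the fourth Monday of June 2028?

June 1, 2028 is a Thursday.
The first Monday is therefore June 5 (4 days later).
The fourth Monday is 5 + 3×7 = June 26.

June 26, 2028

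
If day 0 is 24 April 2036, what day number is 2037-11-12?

567

Apr 24, 2036 → Apr 24, 2037: 365 days.
Apr 24, 2037 → May 24, 2037: 30 days (April has 30).
May 24, 2037 → Jun 24, 2037: 31 days (May has 31).
Jun 24, 2037 → Jul 24, 2037: 30 days (June has 30).
Jul 24, 2037 → Aug 24, 2037: 31 days (July has 31).
Aug 24, 2037 → Sep 24, 2037: 31 days (August has 31).
Sep 24, 2037 → Oct 24, 2037: 30 days (September has 30).
Oct 24, 2037 → Nov 12, 2037: 19 days.
Total: 567 days.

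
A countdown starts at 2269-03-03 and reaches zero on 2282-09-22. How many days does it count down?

4951

Mar 3, 2269 → Mar 3, 2270: 365 days.
Mar 3, 2270 → Mar 3, 2271: 365 days.
Mar 3, 2271 → Mar 3, 2272: 366 days (Feb 29, 2272 is in that span).
Mar 3, 2272 → Mar 3, 2273: 365 days.
Mar 3, 2273 → Mar 3, 2274: 365 days.
Mar 3, 2274 → Mar 3, 2275: 365 days.
Mar 3, 2275 → Mar 3, 2276: 366 days (Feb 29, 2276 is in that span).
Mar 3, 2276 → Mar 3, 2277: 365 days.
Mar 3, 2277 → Mar 3, 2278: 365 days.
Mar 3, 2278 → Mar 3, 2279: 365 days.
Mar 3, 2279 → Mar 3, 2280: 366 days (Feb 29, 2280 is in that span).
Mar 3, 2280 → Mar 3, 2281: 365 days.
Mar 3, 2281 → Mar 3, 2282: 365 days.
Mar 3, 2282 → Apr 3, 2282: 31 days (March has 31).
Apr 3, 2282 → May 3, 2282: 30 days (April has 30).
May 3, 2282 → Jun 3, 2282: 31 days (May has 31).
Jun 3, 2282 → Jul 3, 2282: 30 days (June has 30).
Jul 3, 2282 → Aug 3, 2282: 31 days (July has 31).
Aug 3, 2282 → Sep 3, 2282: 31 days (August has 31).
Sep 3, 2282 → Sep 22, 2282: 19 days.
Total: 4951 days.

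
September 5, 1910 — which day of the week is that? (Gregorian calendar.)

Doomsday rule: the anchor day for the 1900s is Wednesday. For year 10: 10÷12 = 0 r 10, and 10÷4 = 2, so 0+10+2 = 12.
Wednesday + 12 ≡ Monday — that's 1910's doomsday.
In September the doomsday date is Sep 5.
Sep 5 is the doomsday itself: Monday.

Monday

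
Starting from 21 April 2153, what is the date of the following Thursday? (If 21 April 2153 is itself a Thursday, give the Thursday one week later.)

April 26, 2153

Apr 21, 2153 is a Saturday.
From Saturday to the next Thursday is 5 days.
Apr 21, 2153 + 5 = Apr 26, 2153.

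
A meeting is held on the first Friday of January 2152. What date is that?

January 1, 2152 is a Saturday.
The first Friday is therefore January 7 (6 days later).

January 7, 2152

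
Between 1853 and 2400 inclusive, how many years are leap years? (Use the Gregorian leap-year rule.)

133

Multiples of 4 in [1853,2400]: 137.
Of those, multiples of 100: 6 (not leap unless ÷400).
Multiples of 400: 2.
Leap years = 137 − 6 + 2 = 133.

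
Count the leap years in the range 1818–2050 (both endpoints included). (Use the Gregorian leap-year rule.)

Multiples of 4 in [1818,2050]: 58.
Of those, multiples of 100: 2 (not leap unless ÷400).
Multiples of 400: 1.
Leap years = 58 − 2 + 1 = 57.

57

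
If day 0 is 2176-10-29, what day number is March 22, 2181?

Oct 29, 2176 → Oct 29, 2177: 365 days.
Oct 29, 2177 → Oct 29, 2178: 365 days.
Oct 29, 2178 → Oct 29, 2179: 365 days.
Oct 29, 2179 → Oct 29, 2180: 366 days (Feb 29, 2180 is in that span).
Oct 29, 2180 → Nov 29, 2180: 31 days (October has 31).
Nov 29, 2180 → Dec 29, 2180: 30 days (November has 30).
Dec 29, 2180 → Jan 29, 2181: 31 days (December has 31).
Jan 29, 2181 → Feb 28, 2181: 30 days (January has 31).
Feb 28, 2181 → Mar 22, 2181: 22 days.
Total: 1605 days.

1605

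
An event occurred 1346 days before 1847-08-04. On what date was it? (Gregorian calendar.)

November 27, 1843

−365 (one year) → Aug 4, 1846 (981 left).
−365 (one year) → Aug 4, 1845 (616 left).
−365 (one year) → Aug 4, 1844 (251 left).
−4 → Jul 31, 1844 (end of Jul, 31 days; 247 left).
−31 → Jun 30, 1844 (end of Jun, 30 days; 216 left).
−30 → May 31, 1844 (end of May, 31 days; 186 left).
−31 → Apr 30, 1844 (end of Apr, 30 days; 155 left).
−30 → Mar 31, 1844 (end of Mar, 31 days; 125 left).
−31 → Feb 29, 1844 (end of Feb, 29 days; 94 left).
−29 → Jan 31, 1844 (end of Jan, 31 days; 65 left).
−31 → Dec 31, 1843 (end of Dec, 31 days; 34 left).
−31 → Nov 30, 1843 (end of Nov, 30 days; 3 left).
−3 → Nov 27, 1843.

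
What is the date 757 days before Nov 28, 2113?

−365 (one year) → Nov 28, 2112 (392 left).
−28 → Oct 31, 2112 (end of Oct, 31 days; 364 left).
−31 → Sep 30, 2112 (end of Sep, 30 days; 333 left).
−30 → Aug 31, 2112 (end of Aug, 31 days; 303 left).
−31 → Jul 31, 2112 (end of Jul, 31 days; 272 left).
−31 → Jun 30, 2112 (end of Jun, 30 days; 241 left).
−30 → May 31, 2112 (end of May, 31 days; 211 left).
−31 → Apr 30, 2112 (end of Apr, 30 days; 180 left).
−30 → Mar 31, 2112 (end of Mar, 31 days; 150 left).
−31 → Feb 29, 2112 (end of Feb, 29 days; 119 left).
−29 → Jan 31, 2112 (end of Jan, 31 days; 90 left).
−31 → Dec 31, 2111 (end of Dec, 31 days; 59 left).
−31 → Nov 30, 2111 (end of Nov, 30 days; 28 left).
−28 → Nov 2, 2111.

November 2, 2111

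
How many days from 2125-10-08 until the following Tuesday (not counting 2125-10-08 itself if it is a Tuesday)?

1

Oct 8, 2125 is a Monday.
From Monday to the next Tuesday is 1 day.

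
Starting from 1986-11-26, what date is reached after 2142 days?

+365 (one year) → Nov 26, 1987 (1777 left).
+366 (one year; includes Feb 29, 1988) → Nov 26, 1988 (1411 left).
+365 (one year) → Nov 26, 1989 (1046 left).
+365 (one year) → Nov 26, 1990 (681 left).
+365 (one year) → Nov 26, 1991 (316 left).
Nov has 30 days: +5 → Dec 1, 1991 (311 left).
Dec has 31 days: +31 → Jan 1, 1992 (280 left).
Jan has 31 days: +31 → Feb 1, 1992 (249 left).
Feb has 29 days: +29 → Mar 1, 1992 (220 left).
Mar has 31 days: +31 → Apr 1, 1992 (189 left).
Apr has 30 days: +30 → May 1, 1992 (159 left).
May has 31 days: +31 → Jun 1, 1992 (128 left).
Jun has 30 days: +30 → Jul 1, 1992 (98 left).
Jul has 31 days: +31 → Aug 1, 1992 (67 left).
Aug has 31 days: +31 → Sep 1, 1992 (36 left).
Sep has 30 days: +30 → Oct 1, 1992 (6 left).
+6 → Oct 7, 1992.

October 7, 1992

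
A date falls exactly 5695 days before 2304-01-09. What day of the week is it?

Jan 9, 2304 is a Saturday.
5695 mod 7 = 4, so 5695 days before a Saturday is Saturday − 4 = Tuesday.

Tuesday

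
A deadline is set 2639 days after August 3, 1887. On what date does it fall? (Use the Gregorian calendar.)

+366 (one year; includes Feb 29, 1888) → Aug 3, 1888 (2273 left).
+365 (one year) → Aug 3, 1889 (1908 left).
+365 (one year) → Aug 3, 1890 (1543 left).
+365 (one year) → Aug 3, 1891 (1178 left).
+366 (one year; includes Feb 29, 1892) → Aug 3, 1892 (812 left).
+365 (one year) → Aug 3, 1893 (447 left).
+365 (one year) → Aug 3, 1894 (82 left).
Aug has 31 days: +29 → Sep 1, 1894 (53 left).
Sep has 30 days: +30 → Oct 1, 1894 (23 left).
+23 → Oct 24, 1894.

October 24, 1894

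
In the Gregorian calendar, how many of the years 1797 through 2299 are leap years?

Multiples of 4 in [1797,2299]: 125.
Of those, multiples of 100: 5 (not leap unless ÷400).
Multiples of 400: 1.
Leap years = 125 − 5 + 1 = 121.

121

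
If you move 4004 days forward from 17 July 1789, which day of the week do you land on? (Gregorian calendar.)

Friday

First find the weekday of Jul 17, 1789. Doomsday rule: the anchor day for the 1700s is Sunday. For year 89: 89÷12 = 7 r 5, and 5÷4 = 1, so 7+5+1 = 13.
Sunday + 13 ≡ Saturday — that's 1789's doomsday.
In July the doomsday date is Jul 11.
Jul 17 is 6 days after Jul 11; 6 mod 7 = 6, so Saturday + 6 = Friday.
4004 mod 7 = 0, so 4004 days after a Friday is Friday + 0 = Friday.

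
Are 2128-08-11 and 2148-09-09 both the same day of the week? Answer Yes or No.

No

From Aug 11, 2128 to Sep 9, 2148 is 7334 days.
7334 mod 7 = 5, so they are different weekdays.
(Aug 11, 2128 is a Wednesday; Sep 9, 2148 is a Monday.)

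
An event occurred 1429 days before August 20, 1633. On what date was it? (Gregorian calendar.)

−365 (one year) → Aug 20, 1632 (1064 left).
−366 (one year; includes Feb 29, 1632) → Aug 20, 1631 (698 left).
−365 (one year) → Aug 20, 1630 (333 left).
−20 → Jul 31, 1630 (end of Jul, 31 days; 313 left).
−31 → Jun 30, 1630 (end of Jun, 30 days; 282 left).
−30 → May 31, 1630 (end of May, 31 days; 252 left).
−31 → Apr 30, 1630 (end of Apr, 30 days; 221 left).
−30 → Mar 31, 1630 (end of Mar, 31 days; 191 left).
−31 → Feb 28, 1630 (end of Feb, 28 days; 160 left).
−28 → Jan 31, 1630 (end of Jan, 31 days; 132 left).
−31 → Dec 31, 1629 (end of Dec, 31 days; 101 left).
−31 → Nov 30, 1629 (end of Nov, 30 days; 70 left).
−30 → Oct 31, 1629 (end of Oct, 31 days; 40 left).
−31 → Sep 30, 1629 (end of Sep, 30 days; 9 left).
−9 → Sep 21, 1629.

September 21, 1629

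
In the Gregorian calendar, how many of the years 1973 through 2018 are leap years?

Multiples of 4 in [1973,2018]: 11.
Of those, multiples of 100: 1 (not leap unless ÷400).
Multiples of 400: 1.
Leap years = 11 − 1 + 1 = 11.

11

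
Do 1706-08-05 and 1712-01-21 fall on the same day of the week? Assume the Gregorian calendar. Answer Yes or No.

From Aug 5, 1706 to Jan 21, 1712 is 1995 days.
1995 mod 7 = 0, so they are the same weekday.
(Aug 5, 1706 is a Thursday; Jan 21, 1712 is a Thursday.)

Yes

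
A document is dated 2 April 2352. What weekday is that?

Wednesday

Doomsday rule: the anchor day for the 2300s is Wednesday. For year 52: 52÷12 = 4 r 4, and 4÷4 = 1, so 4+4+1 = 9.
Wednesday + 9 ≡ Friday — that's 2352's doomsday.
In April the doomsday date is Apr 4.
Apr 2 is 2 days before Apr 4; 2 mod 7 = 2, so Friday − 2 = Wednesday.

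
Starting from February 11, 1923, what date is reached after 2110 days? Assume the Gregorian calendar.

+365 (one year) → Feb 11, 1924 (1745 left).
+366 (one year; includes Feb 29, 1924) → Feb 11, 1925 (1379 left).
+365 (one year) → Feb 11, 1926 (1014 left).
+365 (one year) → Feb 11, 1927 (649 left).
+365 (one year) → Feb 11, 1928 (284 left).
Feb has 29 days: +19 → Mar 1, 1928 (265 left).
Mar has 31 days: +31 → Apr 1, 1928 (234 left).
Apr has 30 days: +30 → May 1, 1928 (204 left).
May has 31 days: +31 → Jun 1, 1928 (173 left).
Jun has 30 days: +30 → Jul 1, 1928 (143 left).
Jul has 31 days: +31 → Aug 1, 1928 (112 left).
Aug has 31 days: +31 → Sep 1, 1928 (81 left).
Sep has 30 days: +30 → Oct 1, 1928 (51 left).
Oct has 31 days: +31 → Nov 1, 1928 (20 left).
+20 → Nov 21, 1928.

November 21, 1928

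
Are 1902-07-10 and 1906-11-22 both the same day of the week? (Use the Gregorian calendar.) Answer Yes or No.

Yes

From Jul 10, 1902 to Nov 22, 1906 is 1596 days.
1596 mod 7 = 0, so they are the same weekday.
(Jul 10, 1902 is a Thursday; Nov 22, 1906 is a Thursday.)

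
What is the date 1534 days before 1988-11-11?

August 30, 1984

−366 (one year; includes Feb 29, 1988) → Nov 11, 1987 (1168 left).
−365 (one year) → Nov 11, 1986 (803 left).
−365 (one year) → Nov 11, 1985 (438 left).
−365 (one year) → Nov 11, 1984 (73 left).
−11 → Oct 31, 1984 (end of Oct, 31 days; 62 left).
−31 → Sep 30, 1984 (end of Sep, 30 days; 31 left).
−30 → Aug 31, 1984 (end of Aug, 31 days; 1 left).
−1 → Aug 30, 1984.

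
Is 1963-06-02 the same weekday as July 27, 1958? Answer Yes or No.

From Jul 27, 1958 to Jun 2, 1963 is 1771 days.
1771 mod 7 = 0, so they are the same weekday.
(Jul 27, 1958 is a Sunday; Jun 2, 1963 is a Sunday.)

Yes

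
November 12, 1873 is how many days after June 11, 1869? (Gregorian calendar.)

Jun 11, 1869 → Jun 11, 1870: 365 days.
Jun 11, 1870 → Jun 11, 1871: 365 days.
Jun 11, 1871 → Jun 11, 1872: 366 days (Feb 29, 1872 is in that span).
Jun 11, 1872 → Jun 11, 1873: 365 days.
Jun 11, 1873 → Jul 11, 1873: 30 days (June has 30).
Jul 11, 1873 → Aug 11, 1873: 31 days (July has 31).
Aug 11, 1873 → Sep 11, 1873: 31 days (August has 31).
Sep 11, 1873 → Oct 11, 1873: 30 days (September has 30).
Oct 11, 1873 → Nov 11, 1873: 31 days (October has 31).
Nov 11, 1873 → Nov 12, 1873: 1 days.
Total: 1615 days.

1615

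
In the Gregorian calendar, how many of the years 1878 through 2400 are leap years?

Multiples of 4 in [1878,2400]: 131.
Of those, multiples of 100: 6 (not leap unless ÷400).
Multiples of 400: 2.
Leap years = 131 − 6 + 2 = 127.

127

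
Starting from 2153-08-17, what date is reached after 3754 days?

+365 (one year) → Aug 17, 2154 (3389 left).
+365 (one year) → Aug 17, 2155 (3024 left).
+366 (one year; includes Feb 29, 2156) → Aug 17, 2156 (2658 left).
+365 (one year) → Aug 17, 2157 (2293 left).
+365 (one year) → Aug 17, 2158 (1928 left).
+365 (one year) → Aug 17, 2159 (1563 left).
+366 (one year; includes Feb 29, 2160) → Aug 17, 2160 (1197 left).
+365 (one year) → Aug 17, 2161 (832 left).
+365 (one year) → Aug 17, 2162 (467 left).
+365 (one year) → Aug 17, 2163 (102 left).
Aug has 31 days: +15 → Sep 1, 2163 (87 left).
Sep has 30 days: +30 → Oct 1, 2163 (57 left).
Oct has 31 days: +31 → Nov 1, 2163 (26 left).
+26 → Nov 27, 2163.

November 27, 2163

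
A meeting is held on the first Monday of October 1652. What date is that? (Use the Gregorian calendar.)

October 7, 1652

October 1, 1652 is a Tuesday.
The first Monday is therefore October 7 (6 days later).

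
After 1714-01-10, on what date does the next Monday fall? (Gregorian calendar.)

Jan 10, 1714 is a Wednesday.
From Wednesday to the next Monday is 5 days.
Jan 10, 1714 + 5 = Jan 15, 1714.

January 15, 1714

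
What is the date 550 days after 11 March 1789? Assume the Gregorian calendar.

September 12, 1790

+365 (one year) → Mar 11, 1790 (185 left).
Mar has 31 days: +21 → Apr 1, 1790 (164 left).
Apr has 30 days: +30 → May 1, 1790 (134 left).
May has 31 days: +31 → Jun 1, 1790 (103 left).
Jun has 30 days: +30 → Jul 1, 1790 (73 left).
Jul has 31 days: +31 → Aug 1, 1790 (42 left).
Aug has 31 days: +31 → Sep 1, 1790 (11 left).
+11 → Sep 12, 1790.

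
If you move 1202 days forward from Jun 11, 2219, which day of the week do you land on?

First find the weekday of Jun 11, 2219. Doomsday rule: the anchor day for the 2200s is Friday. For year 19: 19÷12 = 1 r 7, and 7÷4 = 1, so 1+7+1 = 9.
Friday + 9 ≡ Sunday — that's 2219's doomsday.
In June the doomsday date is Jun 6.
Jun 11 is 5 days after Jun 6; 5 mod 7 = 5, so Sunday + 5 = Friday.
1202 mod 7 = 5, so 1202 days after a Friday is Friday + 5 = Wednesday.

Wednesday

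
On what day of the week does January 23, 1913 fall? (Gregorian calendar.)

January 1, 1913 is a Wednesday.
Jan 1, 1913 → Jan 23, 1913: 22 days.
Total: 22 days.
22 mod 7 = 1, so Wednesday + 1 = Thursday.

Thursday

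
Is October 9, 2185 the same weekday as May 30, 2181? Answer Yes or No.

No

From May 30, 2181 to Oct 9, 2185 is 1593 days.
1593 mod 7 = 4, so they are different weekdays.
(May 30, 2181 is a Wednesday; Oct 9, 2185 is a Sunday.)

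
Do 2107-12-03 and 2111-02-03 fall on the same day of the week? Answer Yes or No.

No

From Dec 3, 2107 to Feb 3, 2111 is 1158 days.
1158 mod 7 = 3, so they are different weekdays.
(Dec 3, 2107 is a Saturday; Feb 3, 2111 is a Tuesday.)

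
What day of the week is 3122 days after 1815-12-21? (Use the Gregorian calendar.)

Thursday

Dec 21, 1815 is a Thursday.
3122 mod 7 = 0, so 3122 days after a Thursday is Thursday + 0 = Thursday.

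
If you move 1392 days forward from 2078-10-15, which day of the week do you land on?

Friday

First find the weekday of Oct 15, 2078. Doomsday rule: the anchor day for the 2000s is Tuesday. For year 78: 78÷12 = 6 r 6, and 6÷4 = 1, so 6+6+1 = 13.
Tuesday + 13 ≡ Monday — that's 2078's doomsday.
In October the doomsday date is Oct 10.
Oct 15 is 5 days after Oct 10; 5 mod 7 = 5, so Monday + 5 = Saturday.
1392 mod 7 = 6, so 1392 days after a Saturday is Saturday + 6 = Friday.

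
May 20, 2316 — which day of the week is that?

Doomsday rule: the anchor day for the 2300s is Wednesday. For year 16: 16÷12 = 1 r 4, and 4÷4 = 1, so 1+4+1 = 6.
Wednesday + 6 ≡ Tuesday — that's 2316's doomsday.
In May the doomsday date is May 9.
May 20 is 11 days after May 9; 11 mod 7 = 4, so Tuesday + 4 = Saturday.

Saturday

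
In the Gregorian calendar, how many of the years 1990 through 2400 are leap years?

Multiples of 4 in [1990,2400]: 103.
Of those, multiples of 100: 5 (not leap unless ÷400).
Multiples of 400: 2.
Leap years = 103 − 5 + 2 = 100.

100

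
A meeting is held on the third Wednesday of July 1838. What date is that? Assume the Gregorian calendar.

July 1, 1838 is a Sunday.
The first Wednesday is therefore July 4 (3 days later).
The third Wednesday is 4 + 2×7 = July 18.

July 18, 1838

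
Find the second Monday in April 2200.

April 1, 2200 is a Tuesday.
The first Monday is therefore April 7 (6 days later).
The second Monday is 7 + 1×7 = April 14.

April 14, 2200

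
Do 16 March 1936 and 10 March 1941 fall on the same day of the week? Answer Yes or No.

From Mar 16, 1936 to Mar 10, 1941 is 1820 days.
1820 mod 7 = 0, so they are the same weekday.
(Mar 16, 1936 is a Monday; Mar 10, 1941 is a Monday.)

Yes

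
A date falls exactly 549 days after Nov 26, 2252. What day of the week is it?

Nov 26, 2252 is a Friday.
549 mod 7 = 3, so 549 days after a Friday is Friday + 3 = Monday.

Monday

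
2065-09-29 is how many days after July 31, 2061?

1521

Jul 31, 2061 → Jul 31, 2062: 365 days.
Jul 31, 2062 → Jul 31, 2063: 365 days.
Jul 31, 2063 → Jul 31, 2064: 366 days (Feb 29, 2064 is in that span).
Jul 31, 2064 → Jul 31, 2065: 365 days.
Jul 31, 2065 → Aug 31, 2065: 31 days (July has 31).
Aug 31, 2065 → Sep 29, 2065: 29 days.
Total: 1521 days.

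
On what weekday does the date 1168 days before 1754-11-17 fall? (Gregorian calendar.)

First find the weekday of Nov 17, 1754. Doomsday rule: the anchor day for the 1700s is Sunday. For year 54: 54÷12 = 4 r 6, and 6÷4 = 1, so 4+6+1 = 11.
Sunday + 11 ≡ Thursday — that's 1754's doomsday.
In November the doomsday date is Nov 7.
Nov 17 is 10 days after Nov 7; 10 mod 7 = 3, so Thursday + 3 = Sunday.
1168 mod 7 = 6, so 1168 days before a Sunday is Sunday − 6 = Monday.

Monday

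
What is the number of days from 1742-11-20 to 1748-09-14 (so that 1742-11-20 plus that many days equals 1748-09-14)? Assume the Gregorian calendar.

2125

Nov 20, 1742 → Nov 20, 1743: 365 days.
Nov 20, 1743 → Nov 20, 1744: 366 days (Feb 29, 1744 is in that span).
Nov 20, 1744 → Nov 20, 1745: 365 days.
Nov 20, 1745 → Nov 20, 1746: 365 days.
Nov 20, 1746 → Nov 20, 1747: 365 days.
Nov 20, 1747 → Dec 20, 1747: 30 days (November has 30).
Dec 20, 1747 → Jan 20, 1748: 31 days (December has 31).
Jan 20, 1748 → Feb 20, 1748: 31 days (January has 31).
Feb 20, 1748 → Mar 20, 1748: 29 days (February has 29).
Mar 20, 1748 → Apr 20, 1748: 31 days (March has 31).
Apr 20, 1748 → May 20, 1748: 30 days (April has 30).
May 20, 1748 → Jun 20, 1748: 31 days (May has 31).
Jun 20, 1748 → Jul 20, 1748: 30 days (June has 30).
Jul 20, 1748 → Aug 20, 1748: 31 days (July has 31).
Aug 20, 1748 → Sep 14, 1748: 25 days.
Total: 2125 days.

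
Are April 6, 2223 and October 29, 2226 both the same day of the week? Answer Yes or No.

Yes

From Apr 6, 2223 to Oct 29, 2226 is 1302 days.
1302 mod 7 = 0, so they are the same weekday.
(Apr 6, 2223 is a Sunday; Oct 29, 2226 is a Sunday.)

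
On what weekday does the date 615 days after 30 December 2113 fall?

Friday

First find the weekday of Dec 30, 2113. Doomsday rule: the anchor day for the 2100s is Sunday. For year 13: 13÷12 = 1 r 1, and 1÷4 = 0, so 1+1+0 = 2.
Sunday + 2 ≡ Tuesday — that's 2113's doomsday.
In December the doomsday date is Dec 12.
Dec 30 is 18 days after Dec 12; 18 mod 7 = 4, so Tuesday + 4 = Saturday.
615 mod 7 = 6, so 615 days after a Saturday is Saturday + 6 = Friday.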